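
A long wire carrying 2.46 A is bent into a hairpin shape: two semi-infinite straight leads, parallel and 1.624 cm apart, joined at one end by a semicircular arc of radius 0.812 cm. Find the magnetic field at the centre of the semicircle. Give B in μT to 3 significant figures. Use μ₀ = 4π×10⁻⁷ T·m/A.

The semicircular arc contributes B_arc = μ₀I·π/(4πR) = μ₀I/(4R) = 9.52×10⁻⁵ T.
Each semi-infinite lead is at perpendicular distance R = 0.00812 m from the centre, with the perpendicular foot at its near end, so it contributes μ₀I/(4πR); both point the same way, together 6.06×10⁻⁵ T.
Arc and leads all point the same direction: B = 9.52×10⁻⁵ + 6.06×10⁻⁵ = 1.56×10⁻⁴ T.

B ≈ 156 μT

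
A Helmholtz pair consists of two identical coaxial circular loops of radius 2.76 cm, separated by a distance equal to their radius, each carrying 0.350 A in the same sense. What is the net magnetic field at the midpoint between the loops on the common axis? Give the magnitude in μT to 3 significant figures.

B ≈ 11.4 μT

Each loop contributes B = μ₀IR²/[2(R²+z²)^(3/2)] on the axis, with z measured from that loop.
Loop 1 (z = 0.0138 m): B₁ = 5.70×10⁻⁶ T. Loop 2 (z = 0.0138 m): B₂ = 5.70×10⁻⁶ T.
The fields add: B = B₁ + B₂ = 1.14×10⁻⁵ T.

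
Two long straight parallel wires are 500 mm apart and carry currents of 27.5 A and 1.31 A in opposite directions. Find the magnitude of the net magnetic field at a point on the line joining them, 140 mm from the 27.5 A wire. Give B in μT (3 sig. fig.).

B ≈ 40.0 μT

Each long wire gives B = μ₀I/(2πd). Distances are d₁ = 0.14 m and d₂ = 0.36 m.
B₁ = 3.93×10⁻⁵ T, B₂ = 7.28×10⁻⁷ T.
Between antiparallel currents both contributions point the same way, so they add. B = B₁ + B₂ = 3.93×10⁻⁵ + 7.28×10⁻⁷ = 4.00×10⁻⁵ T.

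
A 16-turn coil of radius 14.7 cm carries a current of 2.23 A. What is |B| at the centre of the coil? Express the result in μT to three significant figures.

For an N-turn flat coil, B = Nμ₀I/(2R) with R = 0.147 m.
B = 16 × 9.53×10⁻⁶ T = 1.53×10⁻⁴ T.

B ≈ 153 μT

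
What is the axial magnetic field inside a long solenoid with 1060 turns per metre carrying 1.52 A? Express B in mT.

B ≈ 2.02 mT

Inside a long solenoid, B = μ₀nI with n = 1060 turns/m.
B = 4π×10⁻⁷ × 1060 × 1.52 = 2.02×10⁻³ T.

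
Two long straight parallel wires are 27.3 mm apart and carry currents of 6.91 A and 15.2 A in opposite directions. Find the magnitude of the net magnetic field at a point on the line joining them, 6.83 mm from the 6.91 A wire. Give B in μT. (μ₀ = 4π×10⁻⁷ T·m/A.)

B ≈ 351 μT

Each long wire gives B = μ₀I/(2πd). Distances are d₁ = 0.00683 m and d₂ = 0.02047 m.
B₁ = 2.02×10⁻⁴ T, B₂ = 1.49×10⁻⁴ T.
Between antiparallel currents both contributions point the same way, so they add. B = B₁ + B₂ = 2.02×10⁻⁴ + 1.49×10⁻⁴ = 3.51×10⁻⁴ T.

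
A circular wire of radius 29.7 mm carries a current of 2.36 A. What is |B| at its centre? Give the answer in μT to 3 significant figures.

At the centre of a circular loop the Biot–Savart law gives B = μ₀I/(2R).
B = (4π×10⁻⁷ × 2.36) / (2 × 0.0297) = 4.99×10⁻⁵ T.

B ≈ 49.9 μT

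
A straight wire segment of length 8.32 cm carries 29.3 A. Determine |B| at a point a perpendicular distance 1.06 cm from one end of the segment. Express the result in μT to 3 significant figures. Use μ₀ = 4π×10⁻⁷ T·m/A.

B ≈ 274 μT

For a finite straight segment, B = (μ₀I/4πd)(sinθ₁ + sinθ₂), where θ₁, θ₂ are the angles from the perpendicular to each end.
The perpendicular foot is at one end, so the two end-offsets along the wire are 0 and L = 0.0832 m.
sinθ₁ = 0/√(0²+0.0106²) = 0.0000; sinθ₂ = 0.0832/√(0.0832²+0.0106²) = 0.9920.
B = (4π×10⁻⁷ × 29.3) / (4π × 0.0106) × (0.0000 + 0.9920) = 2.74×10⁻⁴ T.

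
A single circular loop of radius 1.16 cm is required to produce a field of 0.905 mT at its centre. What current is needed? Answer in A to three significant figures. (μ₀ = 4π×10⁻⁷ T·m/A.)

I ≈ 16.7 A

At the centre of a circular loop B = μ₀I/(2R), so I = 2RB/μ₀.
With R = 0.0116 m, I = 2 × 0.0116 × 9.05×10⁻⁴ / (4π×10⁻⁷) = 16.7 A.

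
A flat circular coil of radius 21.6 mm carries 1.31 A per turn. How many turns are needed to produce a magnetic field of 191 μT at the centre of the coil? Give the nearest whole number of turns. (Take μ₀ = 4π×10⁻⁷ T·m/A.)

N = 5

For an N-turn coil, B = Nμ₀I/(2R). A single turn gives B₁ = 3.81×10⁻⁵ T with R = 0.0216 m.
N = B/B₁ = 1.91×10⁻⁴ / 3.81×10⁻⁵ = 5.01.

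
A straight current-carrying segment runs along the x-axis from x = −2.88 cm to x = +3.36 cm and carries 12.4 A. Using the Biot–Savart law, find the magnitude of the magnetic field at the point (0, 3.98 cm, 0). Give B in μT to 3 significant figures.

B ≈ 38.4 μT

For a finite straight segment, B = (μ₀I/4πd)(sinθ₁ + sinθ₂), where θ₁, θ₂ are the angles from the perpendicular to each end.
The perpendicular distance is d = 0.0398 m; the end-offsets along the wire are a = 0.0288 m and b = 0.0336 m.
sinθ₁ = 0.0288/√(0.0288²+0.0398²) = 0.5862; sinθ₂ = 0.0336/√(0.0336²+0.0398²) = 0.6451.
B = (4π×10⁻⁷ × 12.4) / (4π × 0.0398) × (0.5862 + 0.6451) = 3.84×10⁻⁵ T.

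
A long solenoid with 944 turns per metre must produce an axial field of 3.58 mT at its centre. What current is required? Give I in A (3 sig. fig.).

Inside a long solenoid B = μ₀nI with n = 944 m⁻¹, so I = B/(μ₀n).
I = 3.58×10⁻³ / (4π×10⁻⁷ × 944) = 3.02 A.

I ≈ 3.02 A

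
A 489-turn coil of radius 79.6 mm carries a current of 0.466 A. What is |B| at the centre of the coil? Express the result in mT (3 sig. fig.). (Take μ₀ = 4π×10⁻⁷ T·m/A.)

B ≈ 1.80 mT

For an N-turn flat coil, B = Nμ₀I/(2R) with R = 0.0796 m.
B = 489 × 3.68×10⁻⁶ T = 1.80×10⁻³ T.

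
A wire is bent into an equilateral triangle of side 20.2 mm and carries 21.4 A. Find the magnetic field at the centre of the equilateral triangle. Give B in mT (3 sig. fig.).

B ≈ 1.91 mT

Each side is a finite straight segment at perpendicular distance d = a/(2 tan(π/3)) = 0.005831 m from the centre, with end-angles ±π/3.
One side contributes B₁ = (μ₀I/4πd)·2 sin(π/3) = 6.36×10⁻⁴ T.
All 3 sides add in the same direction: B = 3 × 6.36×10⁻⁴ = 1.91×10⁻³ T.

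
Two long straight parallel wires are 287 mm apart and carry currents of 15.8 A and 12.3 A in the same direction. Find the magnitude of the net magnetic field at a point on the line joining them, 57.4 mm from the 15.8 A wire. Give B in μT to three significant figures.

B ≈ 44.3 μT

Each long wire gives B = μ₀I/(2πd). Distances are d₁ = 0.0574 m and d₂ = 0.2296 m.
B₁ = 5.51×10⁻⁵ T, B₂ = 1.07×10⁻⁵ T.
Between parallel currents the two contributions point in opposite directions, so they subtract. B = |B₁ − B₂| = |5.51×10⁻⁵ − 1.07×10⁻⁵| = 4.43×10⁻⁵ T.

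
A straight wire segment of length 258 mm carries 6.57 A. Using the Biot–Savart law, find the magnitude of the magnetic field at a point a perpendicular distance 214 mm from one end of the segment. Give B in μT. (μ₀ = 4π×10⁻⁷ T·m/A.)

B ≈ 2.36 μT

For a finite straight segment, B = (μ₀I/4πd)(sinθ₁ + sinθ₂), where θ₁, θ₂ are the angles from the perpendicular to each end.
The perpendicular foot is at one end, so the two end-offsets along the wire are 0 and L = 0.258 m.
sinθ₁ = 0/√(0²+0.214²) = 0.0000; sinθ₂ = 0.258/√(0.258²+0.214²) = 0.7697.
B = (4π×10⁻⁷ × 6.57) / (4π × 0.214) × (0.0000 + 0.7697) = 2.36×10⁻⁶ T.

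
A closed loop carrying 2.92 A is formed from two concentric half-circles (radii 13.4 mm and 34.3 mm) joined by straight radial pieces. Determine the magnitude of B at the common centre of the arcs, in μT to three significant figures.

The radial connectors point toward the centre, so dl × r̂ = 0 and they contribute nothing.
Each semicircle gives μ₀I/(4R): inner arc 6.85×10⁻⁵ T, outer arc 2.67×10⁻⁵ T.
The two arcs carry current in opposite angular senses, so their fields oppose: B = |6.85×10⁻⁵ − 2.67×10⁻⁵| = 4.17×10⁻⁵ T.

B ≈ 41.7 μT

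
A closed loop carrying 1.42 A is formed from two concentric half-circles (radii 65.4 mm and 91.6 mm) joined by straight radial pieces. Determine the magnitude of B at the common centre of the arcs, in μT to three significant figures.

B ≈ 1.95 μT

The radial connectors point toward the centre, so dl × r̂ = 0 and they contribute nothing.
Each semicircle gives μ₀I/(4R): inner arc 6.82×10⁻⁶ T, outer arc 4.87×10⁻⁶ T.
The two arcs carry current in opposite angular senses, so their fields oppose: B = |6.82×10⁻⁶ − 4.87×10⁻⁶| = 1.95×10⁻⁶ T.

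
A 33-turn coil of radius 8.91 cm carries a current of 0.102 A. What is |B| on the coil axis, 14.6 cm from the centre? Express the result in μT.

For an N-turn flat coil, B = Nμ₀IR²/[2(R²+z²)^(3/2)] with R = 0.0891 m, z = 0.146 m.
B = 33 × 1.02×10⁻⁷ T = 3.36×10⁻⁶ T.

B ≈ 3.36 μT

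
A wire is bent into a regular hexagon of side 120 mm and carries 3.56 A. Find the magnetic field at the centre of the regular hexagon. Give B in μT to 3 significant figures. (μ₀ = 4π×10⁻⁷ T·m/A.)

B ≈ 20.6 μT

Each side is a finite straight segment at perpendicular distance d = a/(2 tan(π/6)) = 0.1039 m from the centre, with end-angles ±π/6.
One side contributes B₁ = (μ₀I/4πd)·2 sin(π/6) = 3.43×10⁻⁶ T.
All 6 sides add in the same direction: B = 6 × 3.43×10⁻⁶ = 2.06×10⁻⁵ T.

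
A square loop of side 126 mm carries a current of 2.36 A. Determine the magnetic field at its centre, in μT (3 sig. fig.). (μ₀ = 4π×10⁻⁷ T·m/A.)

B ≈ 21.2 μT

Each side is a finite straight segment at perpendicular distance d = a/(2 tan(π/4)) = 0.063 m from the centre, with end-angles ±π/4.
One side contributes B₁ = (μ₀I/4πd)·2 sin(π/4) = 5.30×10⁻⁶ T.
All 4 sides add in the same direction: B = 4 × 5.30×10⁻⁶ = 2.12×10⁻⁵ T.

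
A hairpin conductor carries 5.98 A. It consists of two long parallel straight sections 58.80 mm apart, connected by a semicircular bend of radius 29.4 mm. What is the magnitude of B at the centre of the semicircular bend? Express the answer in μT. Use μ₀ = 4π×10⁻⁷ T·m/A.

B ≈ 105 μT

The semicircular arc contributes B_arc = μ₀I·π/(4πR) = μ₀I/(4R) = 6.39×10⁻⁵ T.
Each semi-infinite lead is at perpendicular distance R = 0.0294 m from the centre, with the perpendicular foot at its near end, so it contributes μ₀I/(4πR); both point the same way, together 4.07×10⁻⁵ T.
Arc and leads all point the same direction: B = 6.39×10⁻⁵ + 4.07×10⁻⁵ = 1.05×10⁻⁴ T.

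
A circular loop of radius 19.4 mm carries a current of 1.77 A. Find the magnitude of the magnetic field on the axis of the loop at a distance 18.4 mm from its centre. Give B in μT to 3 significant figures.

On the axis of a circular loop, B = μ₀IR² / [2(R²+z²)^(3/2)].
R² + z² = (0.0194)² + (0.0184)² = 0.0007149 m², and (R²+z²)^(3/2) = 1.91×10⁻⁵ m³.
B = (4π×10⁻⁷ × 1.77 × 0.0003764) / (2 × 1.91×10⁻⁵) = 2.19×10⁻⁵ T.

B ≈ 21.9 μT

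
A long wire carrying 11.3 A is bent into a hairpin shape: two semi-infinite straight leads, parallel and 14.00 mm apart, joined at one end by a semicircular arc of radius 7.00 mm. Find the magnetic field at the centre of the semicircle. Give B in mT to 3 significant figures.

B ≈ 0.830 mT

The semicircular arc contributes B_arc = μ₀I·π/(4πR) = μ₀I/(4R) = 5.07×10⁻⁴ T.
Each semi-infinite lead is at perpendicular distance R = 0.007 m from the centre, with the perpendicular foot at its near end, so it contributes μ₀I/(4πR); both point the same way, together 3.23×10⁻⁴ T.
Arc and leads all point the same direction: B = 5.07×10⁻⁴ + 3.23×10⁻⁴ = 8.30×10⁻⁴ T.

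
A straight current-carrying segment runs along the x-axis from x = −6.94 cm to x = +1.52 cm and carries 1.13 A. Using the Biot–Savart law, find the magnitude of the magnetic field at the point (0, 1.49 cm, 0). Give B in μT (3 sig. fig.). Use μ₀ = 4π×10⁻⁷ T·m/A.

For a finite straight segment, B = (μ₀I/4πd)(sinθ₁ + sinθ₂), where θ₁, θ₂ are the angles from the perpendicular to each end.
The perpendicular distance is d = 0.0149 m; the end-offsets along the wire are a = 0.0694 m and b = 0.0152 m.
sinθ₁ = 0.0694/√(0.0694²+0.0149²) = 0.9777; sinθ₂ = 0.0152/√(0.0152²+0.0149²) = 0.7141.
B = (4π×10⁻⁷ × 1.13) / (4π × 0.0149) × (0.9777 + 0.7141) = 1.28×10⁻⁵ T.

B ≈ 12.8 μT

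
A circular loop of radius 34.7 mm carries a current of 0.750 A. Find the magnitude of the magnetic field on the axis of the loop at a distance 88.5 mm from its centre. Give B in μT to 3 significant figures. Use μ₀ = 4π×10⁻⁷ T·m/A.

B ≈ 0.661 μT

On the axis of a circular loop, B = μ₀IR² / [2(R²+z²)^(3/2)].
R² + z² = (0.0347)² + (0.0885)² = 0.009036 m², and (R²+z²)^(3/2) = 8.59×10⁻⁴ m³.
B = (4π×10⁻⁷ × 0.750 × 0.001204) / (2 × 8.59×10⁻⁴) = 6.61×10⁻⁷ T.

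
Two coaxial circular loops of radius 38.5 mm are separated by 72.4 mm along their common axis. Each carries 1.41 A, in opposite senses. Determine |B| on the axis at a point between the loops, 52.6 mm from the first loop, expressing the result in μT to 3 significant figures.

B ≈ 11.4 μT

Each loop contributes B = μ₀IR²/[2(R²+z²)^(3/2)] on the axis, with z measured from that loop.
Loop 1 (z = 0.0526 m): B₁ = 4.74×10⁻⁶ T. Loop 2 (z = 0.0198 m): B₂ = 1.62×10⁻⁵ T.
The fields oppose: B = |B₁ − B₂| = 1.14×10⁻⁵ T.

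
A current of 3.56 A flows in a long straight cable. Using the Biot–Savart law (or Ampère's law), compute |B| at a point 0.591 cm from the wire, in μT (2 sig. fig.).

For an infinitely long straight wire, B = μ₀I/(2πd).
B = (4π×10⁻⁷ × 3.56) / (2π × 0.00591) = 1.20×10⁻⁴ T.

B ≈ 120 μT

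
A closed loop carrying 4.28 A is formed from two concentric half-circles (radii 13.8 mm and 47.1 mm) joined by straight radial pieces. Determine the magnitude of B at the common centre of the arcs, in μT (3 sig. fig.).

The radial connectors point toward the centre, so dl × r̂ = 0 and they contribute nothing.
Each semicircle gives μ₀I/(4R): inner arc 9.74×10⁻⁵ T, outer arc 2.85×10⁻⁵ T.
The two arcs carry current in opposite angular senses, so their fields oppose: B = |9.74×10⁻⁵ − 2.85×10⁻⁵| = 6.89×10⁻⁵ T.

B ≈ 68.9 μT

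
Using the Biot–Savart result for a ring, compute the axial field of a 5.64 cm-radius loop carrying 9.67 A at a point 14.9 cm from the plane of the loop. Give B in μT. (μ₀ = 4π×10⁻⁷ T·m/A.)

B ≈ 4.78 μT

On the axis of a circular loop, B = μ₀IR² / [2(R²+z²)^(3/2)].
R² + z² = (0.0564)² + (0.149)² = 0.02538 m², and (R²+z²)^(3/2) = 4.04×10⁻³ m³.
B = (4π×10⁻⁷ × 9.67 × 0.003181) / (2 × 4.04×10⁻³) = 4.78×10⁻⁶ T.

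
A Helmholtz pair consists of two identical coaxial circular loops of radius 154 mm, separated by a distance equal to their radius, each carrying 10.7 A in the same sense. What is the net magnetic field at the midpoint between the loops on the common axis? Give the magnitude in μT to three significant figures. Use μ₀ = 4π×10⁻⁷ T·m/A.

Each loop contributes B = μ₀IR²/[2(R²+z²)^(3/2)] on the axis, with z measured from that loop.
Loop 1 (z = 0.077 m): B₁ = 3.12×10⁻⁵ T. Loop 2 (z = 0.077 m): B₂ = 3.12×10⁻⁵ T.
The fields add: B = B₁ + B₂ = 6.25×10⁻⁵ T.

B ≈ 62.5 μT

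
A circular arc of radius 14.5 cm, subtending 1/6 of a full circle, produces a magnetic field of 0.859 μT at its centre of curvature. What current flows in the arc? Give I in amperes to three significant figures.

I ≈ 1.19 A

For a circular arc, B = μ₀Iφ/(4πR) with φ in radians; here φ = 1.047 rad.
So I = 4πRB/(μ₀φ) = 4π × 0.145 × 8.59×10⁻⁷ / (4π×10⁻⁷ × 1.047) = 1.19 A.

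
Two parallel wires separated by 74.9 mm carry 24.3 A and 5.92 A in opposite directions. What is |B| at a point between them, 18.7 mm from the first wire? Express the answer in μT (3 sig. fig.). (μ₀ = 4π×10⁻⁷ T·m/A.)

B ≈ 281 μT

Each long wire gives B = μ₀I/(2πd). Distances are d₁ = 0.0187 m and d₂ = 0.0562 m.
B₁ = 2.60×10⁻⁴ T, B₂ = 2.11×10⁻⁵ T.
Between antiparallel currents both contributions point the same way, so they add. B = B₁ + B₂ = 2.60×10⁻⁴ + 2.11×10⁻⁵ = 2.81×10⁻⁴ T.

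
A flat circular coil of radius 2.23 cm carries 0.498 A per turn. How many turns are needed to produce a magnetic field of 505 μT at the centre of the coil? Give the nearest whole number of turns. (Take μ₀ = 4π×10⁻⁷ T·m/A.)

N = 36

For an N-turn coil, B = Nμ₀I/(2R). A single turn gives B₁ = 1.40×10⁻⁵ T with R = 0.0223 m.
N = B/B₁ = 5.05×10⁻⁴ / 1.40×10⁻⁵ = 35.99.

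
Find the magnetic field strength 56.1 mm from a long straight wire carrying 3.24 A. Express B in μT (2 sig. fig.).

B ≈ 12 μT

For an infinitely long straight wire, B = μ₀I/(2πd).
B = (4π×10⁻⁷ × 3.24) / (2π × 0.0561) = 1.16×10⁻⁵ T.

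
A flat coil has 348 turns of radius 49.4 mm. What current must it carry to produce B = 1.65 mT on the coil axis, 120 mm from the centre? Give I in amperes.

For an N-turn coil, B = Nμ₀IR²/[2(R²+z²)^(3/2)] with R = 0.0494 m, z = 0.12 m, so I = 2B(R²+z²)^(3/2)/(Nμ₀R²) = 2 × 1.65×10⁻³ × 2.19×10⁻³ / (348 × 4π×10⁻⁷ × 0.00244) = 6.76 A.

I ≈ 6.76 A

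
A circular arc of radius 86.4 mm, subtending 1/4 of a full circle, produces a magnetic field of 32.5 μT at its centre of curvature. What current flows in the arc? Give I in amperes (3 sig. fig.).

I ≈ 17.9 A

For a circular arc, B = μ₀Iφ/(4πR) with φ in radians; here φ = 1.571 rad.
So I = 4πRB/(μ₀φ) = 4π × 0.0864 × 3.25×10⁻⁵ / (4π×10⁻⁷ × 1.571) = 17.9 A.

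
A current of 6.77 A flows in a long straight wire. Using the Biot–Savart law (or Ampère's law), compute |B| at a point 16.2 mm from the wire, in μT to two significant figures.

B ≈ 84 μT

For an infinitely long straight wire, B = μ₀I/(2πd).
B = (4π×10⁻⁷ × 6.77) / (2π × 0.0162) = 8.36×10⁻⁵ T.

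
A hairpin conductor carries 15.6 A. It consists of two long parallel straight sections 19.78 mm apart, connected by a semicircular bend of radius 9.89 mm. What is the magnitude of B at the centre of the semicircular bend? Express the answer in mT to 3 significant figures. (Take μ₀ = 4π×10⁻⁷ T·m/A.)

The semicircular arc contributes B_arc = μ₀I·π/(4πR) = μ₀I/(4R) = 4.96×10⁻⁴ T.
Each semi-infinite lead is at perpendicular distance R = 0.00989 m from the centre, with the perpendicular foot at its near end, so it contributes μ₀I/(4πR); both point the same way, together 3.15×10⁻⁴ T.
Arc and leads all point the same direction: B = 4.96×10⁻⁴ + 3.15×10⁻⁴ = 8.11×10⁻⁴ T.

B ≈ 0.811 mT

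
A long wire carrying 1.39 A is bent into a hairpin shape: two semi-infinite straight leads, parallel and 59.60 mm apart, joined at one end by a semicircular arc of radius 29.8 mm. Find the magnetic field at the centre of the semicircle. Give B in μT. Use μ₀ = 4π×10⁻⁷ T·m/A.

The semicircular arc contributes B_arc = μ₀I·π/(4πR) = μ₀I/(4R) = 1.47×10⁻⁵ T.
Each semi-infinite lead is at perpendicular distance R = 0.0298 m from the centre, with the perpendicular foot at its near end, so it contributes μ₀I/(4πR); both point the same way, together 9.33×10⁻⁶ T.
Arc and leads all point the same direction: B = 1.47×10⁻⁵ + 9.33×10⁻⁶ = 2.40×10⁻⁵ T.

B ≈ 24.0 μT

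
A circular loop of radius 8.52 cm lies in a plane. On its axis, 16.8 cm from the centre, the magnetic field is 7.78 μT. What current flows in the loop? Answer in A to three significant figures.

I ≈ 11.4 A

On the axis of a loop, B = μ₀IR²/[2(R²+z²)^(3/2)], so I = 2B(R²+z²)^(3/2)/(μ₀R²).
R² + z² = 0.007259 + 0.02822 = 0.03548 m²; raised to 3/2 gives 6.68×10⁻³ m³.
I = 2 × 7.78×10⁻⁶ × 6.68×10⁻³ / (1.26×10⁻⁶ × 0.007259) = 11.4 A.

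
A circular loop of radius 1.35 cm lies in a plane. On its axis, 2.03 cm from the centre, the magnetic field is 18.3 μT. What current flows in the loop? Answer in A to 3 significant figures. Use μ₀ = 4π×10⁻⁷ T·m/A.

I ≈ 2.32 A

On the axis of a loop, B = μ₀IR²/[2(R²+z²)^(3/2)], so I = 2B(R²+z²)^(3/2)/(μ₀R²).
R² + z² = 0.0001823 + 0.0004121 = 0.0005943 m²; raised to 3/2 gives 1.45×10⁻⁵ m³.
I = 2 × 1.83×10⁻⁵ × 1.45×10⁻⁵ / (1.26×10⁻⁶ × 0.0001823) = 2.32 A.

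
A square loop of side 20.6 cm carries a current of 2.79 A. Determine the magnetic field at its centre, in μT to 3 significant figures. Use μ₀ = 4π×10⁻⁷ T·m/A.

Each side is a finite straight segment at perpendicular distance d = a/(2 tan(π/4)) = 0.103 m from the centre, with end-angles ±π/4.
One side contributes B₁ = (μ₀I/4πd)·2 sin(π/4) = 3.83×10⁻⁶ T.
All 4 sides add in the same direction: B = 4 × 3.83×10⁻⁶ = 1.53×10⁻⁵ T.

B ≈ 15.3 μT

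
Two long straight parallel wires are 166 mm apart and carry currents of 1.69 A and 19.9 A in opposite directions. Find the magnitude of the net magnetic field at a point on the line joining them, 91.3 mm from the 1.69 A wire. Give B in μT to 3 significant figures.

B ≈ 57.0 μT

Each long wire gives B = μ₀I/(2πd). Distances are d₁ = 0.0913 m and d₂ = 0.0747 m.
B₁ = 3.70×10⁻⁶ T, B₂ = 5.33×10⁻⁵ T.
Between antiparallel currents both contributions point the same way, so they add. B = B₁ + B₂ = 3.70×10⁻⁶ + 5.33×10⁻⁵ = 5.70×10⁻⁵ T.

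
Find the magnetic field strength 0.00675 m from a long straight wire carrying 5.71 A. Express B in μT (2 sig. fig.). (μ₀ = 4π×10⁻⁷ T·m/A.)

For an infinitely long straight wire, B = μ₀I/(2πd).
B = (4π×10⁻⁷ × 5.71) / (2π × 0.00675) = 1.69×10⁻⁴ T.

B ≈ 170 μT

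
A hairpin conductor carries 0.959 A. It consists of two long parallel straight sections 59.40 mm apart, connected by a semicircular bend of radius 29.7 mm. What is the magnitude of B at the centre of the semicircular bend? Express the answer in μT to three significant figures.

B ≈ 16.6 μT

The semicircular arc contributes B_arc = μ₀I·π/(4πR) = μ₀I/(4R) = 1.01×10⁻⁵ T.
Each semi-infinite lead is at perpendicular distance R = 0.0297 m from the centre, with the perpendicular foot at its near end, so it contributes μ₀I/(4πR); both point the same way, together 6.46×10⁻⁶ T.
Arc and leads all point the same direction: B = 1.01×10⁻⁵ + 6.46×10⁻⁶ = 1.66×10⁻⁵ T.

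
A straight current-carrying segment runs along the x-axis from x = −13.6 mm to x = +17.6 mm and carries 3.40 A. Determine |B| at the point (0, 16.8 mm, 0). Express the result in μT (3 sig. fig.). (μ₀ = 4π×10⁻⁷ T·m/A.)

B ≈ 27.4 μT

For a finite straight segment, B = (μ₀I/4πd)(sinθ₁ + sinθ₂), where θ₁, θ₂ are the angles from the perpendicular to each end.
The perpendicular distance is d = 0.0168 m; the end-offsets along the wire are a = 0.0136 m and b = 0.0176 m.
sinθ₁ = 0.0136/√(0.0136²+0.0168²) = 0.6292; sinθ₂ = 0.0176/√(0.0176²+0.0168²) = 0.7234.
B = (4π×10⁻⁷ × 3.40) / (4π × 0.0168) × (0.6292 + 0.7234) = 2.74×10⁻⁵ T.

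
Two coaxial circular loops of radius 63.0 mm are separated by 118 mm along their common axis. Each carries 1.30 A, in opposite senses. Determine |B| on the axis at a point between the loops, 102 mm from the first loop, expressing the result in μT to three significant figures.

Each loop contributes B = μ₀IR²/[2(R²+z²)^(3/2)] on the axis, with z measured from that loop.
Loop 1 (z = 0.102 m): B₁ = 1.88×10⁻⁶ T. Loop 2 (z = 0.016 m): B₂ = 1.18×10⁻⁵ T.
The fields oppose: B = |B₁ − B₂| = 9.92×10⁻⁶ T.

B ≈ 9.92 μT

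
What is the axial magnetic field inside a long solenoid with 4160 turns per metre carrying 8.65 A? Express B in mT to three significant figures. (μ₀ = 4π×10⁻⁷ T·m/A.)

B ≈ 45.2 mT

Inside a long solenoid, B = μ₀nI with n = 4160 turns/m.
B = 4π×10⁻⁷ × 4160 × 8.65 = 4.52×10⁻² T.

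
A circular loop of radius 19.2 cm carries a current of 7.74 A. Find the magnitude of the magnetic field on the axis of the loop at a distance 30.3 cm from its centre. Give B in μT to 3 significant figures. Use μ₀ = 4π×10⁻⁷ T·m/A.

On the axis of a circular loop, B = μ₀IR² / [2(R²+z²)^(3/2)].
R² + z² = (0.192)² + (0.303)² = 0.1287 m², and (R²+z²)^(3/2) = 4.62×10⁻² m³.
B = (4π×10⁻⁷ × 7.74 × 0.03686) / (2 × 4.62×10⁻²) = 3.88×10⁻⁶ T.

B ≈ 3.88 μT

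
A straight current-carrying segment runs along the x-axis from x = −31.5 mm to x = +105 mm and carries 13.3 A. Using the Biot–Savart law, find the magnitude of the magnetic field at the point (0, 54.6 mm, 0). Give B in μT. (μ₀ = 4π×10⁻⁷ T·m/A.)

For a finite straight segment, B = (μ₀I/4πd)(sinθ₁ + sinθ₂), where θ₁, θ₂ are the angles from the perpendicular to each end.
The perpendicular distance is d = 0.0546 m; the end-offsets along the wire are a = 0.0315 m and b = 0.105 m.
sinθ₁ = 0.0315/√(0.0315²+0.0546²) = 0.4997; sinθ₂ = 0.105/√(0.105²+0.0546²) = 0.8872.
B = (4π×10⁻⁷ × 13.3) / (4π × 0.0546) × (0.4997 + 0.8872) = 3.38×10⁻⁵ T.

B ≈ 33.8 μT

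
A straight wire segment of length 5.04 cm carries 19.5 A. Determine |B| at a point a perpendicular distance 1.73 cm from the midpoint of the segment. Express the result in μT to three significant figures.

For a finite straight segment, B = (μ₀I/4πd)(sinθ₁ + sinθ₂), where θ₁, θ₂ are the angles from the perpendicular to each end.
The perpendicular from the point meets the wire at its midpoint, so each end is L/2 = 0.0252 m away along the wire.
sinθ₁ = 0.0252/√(0.0252²+0.0173²) = 0.8244; sinθ₂ = 0.0252/√(0.0252²+0.0173²) = 0.8244.
B = (4π×10⁻⁷ × 19.5) / (4π × 0.0173) × (0.8244 + 0.8244) = 1.86×10⁻⁴ T.

B ≈ 186 μT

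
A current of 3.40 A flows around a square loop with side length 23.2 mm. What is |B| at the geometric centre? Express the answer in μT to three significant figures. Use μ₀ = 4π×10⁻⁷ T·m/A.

Each side is a finite straight segment at perpendicular distance d = a/(2 tan(π/4)) = 0.0116 m from the centre, with end-angles ±π/4.
One side contributes B₁ = (μ₀I/4πd)·2 sin(π/4) = 4.15×10⁻⁵ T.
All 4 sides add in the same direction: B = 4 × 4.15×10⁻⁵ = 1.66×10⁻⁴ T.

B ≈ 166 μT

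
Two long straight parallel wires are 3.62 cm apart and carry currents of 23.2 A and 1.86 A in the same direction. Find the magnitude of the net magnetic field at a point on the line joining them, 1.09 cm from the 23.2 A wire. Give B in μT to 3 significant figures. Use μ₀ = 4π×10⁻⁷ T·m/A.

Each long wire gives B = μ₀I/(2πd). Distances are d₁ = 0.0109 m and d₂ = 0.0253 m.
B₁ = 4.26×10⁻⁴ T, B₂ = 1.47×10⁻⁵ T.
Between parallel currents the two contributions point in opposite directions, so they subtract. B = |B₁ − B₂| = |4.26×10⁻⁴ − 1.47×10⁻⁵| = 4.11×10⁻⁴ T.

B ≈ 411 μT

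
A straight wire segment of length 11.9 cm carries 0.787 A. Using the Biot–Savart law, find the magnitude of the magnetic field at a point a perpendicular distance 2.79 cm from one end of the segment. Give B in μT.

For a finite straight segment, B = (μ₀I/4πd)(sinθ₁ + sinθ₂), where θ₁, θ₂ are the angles from the perpendicular to each end.
The perpendicular foot is at one end, so the two end-offsets along the wire are 0 and L = 0.119 m.
sinθ₁ = 0/√(0²+0.0279²) = 0.0000; sinθ₂ = 0.119/√(0.119²+0.0279²) = 0.9736.
B = (4π×10⁻⁷ × 0.787) / (4π × 0.0279) × (0.0000 + 0.9736) = 2.75×10⁻⁶ T.

B ≈ 2.75 μT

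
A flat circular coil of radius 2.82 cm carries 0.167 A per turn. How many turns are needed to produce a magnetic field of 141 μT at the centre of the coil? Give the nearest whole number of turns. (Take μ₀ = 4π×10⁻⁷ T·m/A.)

For an N-turn coil, B = Nμ₀I/(2R). A single turn gives B₁ = 3.72×10⁻⁶ T with R = 0.0282 m.
N = B/B₁ = 1.41×10⁻⁴ / 3.72×10⁻⁶ = 37.89.

N = 38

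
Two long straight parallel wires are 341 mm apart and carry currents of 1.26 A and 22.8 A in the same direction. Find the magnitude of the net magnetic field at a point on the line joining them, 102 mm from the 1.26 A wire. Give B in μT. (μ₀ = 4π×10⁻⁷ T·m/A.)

B ≈ 16.6 μT

Each long wire gives B = μ₀I/(2πd). Distances are d₁ = 0.102 m and d₂ = 0.239 m.
B₁ = 2.47×10⁻⁶ T, B₂ = 1.91×10⁻⁵ T.
Between parallel currents the two contributions point in opposite directions, so they subtract. B = |B₁ − B₂| = |2.47×10⁻⁶ − 1.91×10⁻⁵| = 1.66×10⁻⁵ T.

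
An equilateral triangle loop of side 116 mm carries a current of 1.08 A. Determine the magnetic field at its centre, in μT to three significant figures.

Each side is a finite straight segment at perpendicular distance d = a/(2 tan(π/3)) = 0.03349 m from the centre, with end-angles ±π/3.
One side contributes B₁ = (μ₀I/4πd)·2 sin(π/3) = 5.59×10⁻⁶ T.
All 3 sides add in the same direction: B = 3 × 5.59×10⁻⁶ = 1.68×10⁻⁵ T.

B ≈ 16.8 μT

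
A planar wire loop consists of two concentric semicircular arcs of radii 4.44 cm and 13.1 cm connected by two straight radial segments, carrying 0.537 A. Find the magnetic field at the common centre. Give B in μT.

The radial connectors point toward the centre, so dl × r̂ = 0 and they contribute nothing.
Each semicircle gives μ₀I/(4R): inner arc 3.80×10⁻⁶ T, outer arc 1.29×10⁻⁶ T.
The two arcs carry current in opposite angular senses, so their fields oppose: B = |3.80×10⁻⁶ − 1.29×10⁻⁶| = 2.51×10⁻⁶ T.

B ≈ 2.51 μT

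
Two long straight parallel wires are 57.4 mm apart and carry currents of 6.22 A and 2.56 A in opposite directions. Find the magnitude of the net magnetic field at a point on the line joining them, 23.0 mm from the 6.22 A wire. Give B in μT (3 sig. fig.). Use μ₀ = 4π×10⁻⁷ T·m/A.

Each long wire gives B = μ₀I/(2πd). Distances are d₁ = 0.023 m and d₂ = 0.0344 m.
B₁ = 5.41×10⁻⁵ T, B₂ = 1.49×10⁻⁵ T.
Between antiparallel currents both contributions point the same way, so they add. B = B₁ + B₂ = 5.41×10⁻⁵ + 1.49×10⁻⁵ = 6.90×10⁻⁵ T.

B ≈ 69.0 μT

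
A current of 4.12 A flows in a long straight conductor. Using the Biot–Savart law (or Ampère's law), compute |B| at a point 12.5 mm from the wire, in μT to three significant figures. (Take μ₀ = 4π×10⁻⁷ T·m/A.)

For an infinitely long straight wire, B = μ₀I/(2πd).
B = (4π×10⁻⁷ × 4.12) / (2π × 0.0125) = 6.59×10⁻⁵ T.

B ≈ 65.9 μT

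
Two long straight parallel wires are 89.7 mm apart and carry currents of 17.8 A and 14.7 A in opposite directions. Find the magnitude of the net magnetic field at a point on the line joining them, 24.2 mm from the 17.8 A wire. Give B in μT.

B ≈ 192 μT

Each long wire gives B = μ₀I/(2πd). Distances are d₁ = 0.0242 m and d₂ = 0.0655 m.
B₁ = 1.47×10⁻⁴ T, B₂ = 4.49×10⁻⁵ T.
Between antiparallel currents both contributions point the same way, so they add. B = B₁ + B₂ = 1.47×10⁻⁴ + 4.49×10⁻⁵ = 1.92×10⁻⁴ T.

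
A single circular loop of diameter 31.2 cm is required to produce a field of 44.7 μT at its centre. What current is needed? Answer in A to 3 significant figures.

I ≈ 11.1 A

At the centre of a circular loop B = μ₀I/(2R), so I = 2RB/μ₀.
With R = 0.156 m, I = 2 × 0.156 × 4.47×10⁻⁵ / (4π×10⁻⁷) = 11.1 A.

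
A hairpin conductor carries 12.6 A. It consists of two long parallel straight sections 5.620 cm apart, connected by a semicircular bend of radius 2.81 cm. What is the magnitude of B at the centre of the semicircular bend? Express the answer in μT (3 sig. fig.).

The semicircular arc contributes B_arc = μ₀I·π/(4πR) = μ₀I/(4R) = 1.41×10⁻⁴ T.
Each semi-infinite lead is at perpendicular distance R = 0.0281 m from the centre, with the perpendicular foot at its near end, so it contributes μ₀I/(4πR); both point the same way, together 8.97×10⁻⁵ T.
Arc and leads all point the same direction: B = 1.41×10⁻⁴ + 8.97×10⁻⁵ = 2.31×10⁻⁴ T.

B ≈ 231 μT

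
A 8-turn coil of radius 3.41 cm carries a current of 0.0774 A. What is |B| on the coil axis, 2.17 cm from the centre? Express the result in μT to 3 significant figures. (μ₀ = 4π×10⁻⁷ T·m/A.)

B ≈ 6.85 μT

For an N-turn flat coil, B = Nμ₀IR²/[2(R²+z²)^(3/2)] with R = 0.0341 m, z = 0.0217 m.
B = 8 × 8.56×10⁻⁷ T = 6.85×10⁻⁶ T.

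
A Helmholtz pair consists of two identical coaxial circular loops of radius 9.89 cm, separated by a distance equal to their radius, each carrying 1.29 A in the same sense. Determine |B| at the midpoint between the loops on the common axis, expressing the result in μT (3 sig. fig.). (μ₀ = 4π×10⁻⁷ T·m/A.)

B ≈ 11.7 μT

Each loop contributes B = μ₀IR²/[2(R²+z²)^(3/2)] on the axis, with z measured from that loop.
Loop 1 (z = 0.04945 m): B₁ = 5.86×10⁻⁶ T. Loop 2 (z = 0.04945 m): B₂ = 5.86×10⁻⁶ T.
The fields add: B = B₁ + B₂ = 1.17×10⁻⁵ T.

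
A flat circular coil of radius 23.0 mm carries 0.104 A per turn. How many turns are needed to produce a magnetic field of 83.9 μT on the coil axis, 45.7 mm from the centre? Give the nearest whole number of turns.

N = 325

For an N-turn coil, B = Nμ₀IR²/[2(R²+z²)^(3/2)]. A single turn gives B₁ = 2.58×10⁻⁷ T with R = 0.023 m, z = 0.0457 m.
N = B/B₁ = 8.39×10⁻⁵ / 2.58×10⁻⁷ = 325.03.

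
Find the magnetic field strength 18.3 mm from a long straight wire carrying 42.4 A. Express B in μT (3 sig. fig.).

For an infinitely long straight wire, B = μ₀I/(2πd).
B = (4π×10⁻⁷ × 42.4) / (2π × 0.0183) = 4.63×10⁻⁴ T.

B ≈ 463 μT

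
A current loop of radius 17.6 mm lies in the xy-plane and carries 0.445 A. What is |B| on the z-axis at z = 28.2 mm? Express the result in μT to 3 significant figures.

B ≈ 2.36 μT

On the axis of a circular loop, B = μ₀IR² / [2(R²+z²)^(3/2)].
R² + z² = (0.0176)² + (0.0282)² = 0.001105 m², and (R²+z²)^(3/2) = 3.67×10⁻⁵ m³.
B = (4π×10⁻⁷ × 0.445 × 0.0003098) / (2 × 3.67×10⁻⁵) = 2.36×10⁻⁶ T.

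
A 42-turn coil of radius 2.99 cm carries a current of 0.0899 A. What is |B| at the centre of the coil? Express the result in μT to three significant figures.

B ≈ 79.3 μT

For an N-turn flat coil, B = Nμ₀I/(2R) with R = 0.0299 m.
B = 42 × 1.89×10⁻⁶ T = 7.93×10⁻⁵ T.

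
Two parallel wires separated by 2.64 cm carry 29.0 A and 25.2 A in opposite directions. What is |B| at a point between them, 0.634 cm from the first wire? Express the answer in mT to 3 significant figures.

Each long wire gives B = μ₀I/(2πd). Distances are d₁ = 0.00634 m and d₂ = 0.02006 m.
B₁ = 9.15×10⁻⁴ T, B₂ = 2.51×10⁻⁴ T.
Between antiparallel currents both contributions point the same way, so they add. B = B₁ + B₂ = 9.15×10⁻⁴ + 2.51×10⁻⁴ = 1.17×10⁻³ T.

B ≈ 1.17 mT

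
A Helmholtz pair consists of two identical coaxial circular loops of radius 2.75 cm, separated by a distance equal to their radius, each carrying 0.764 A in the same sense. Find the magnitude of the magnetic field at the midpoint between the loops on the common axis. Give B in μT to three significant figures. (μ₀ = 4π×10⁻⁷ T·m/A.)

Each loop contributes B = μ₀IR²/[2(R²+z²)^(3/2)] on the axis, with z measured from that loop.
Loop 1 (z = 0.01375 m): B₁ = 1.25×10⁻⁵ T. Loop 2 (z = 0.01375 m): B₂ = 1.25×10⁻⁵ T.
The fields add: B = B₁ + B₂ = 2.50×10⁻⁵ T.

B ≈ 25.0 μT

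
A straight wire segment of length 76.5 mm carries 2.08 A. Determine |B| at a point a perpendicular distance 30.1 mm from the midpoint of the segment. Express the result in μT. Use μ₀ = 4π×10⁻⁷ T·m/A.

B ≈ 10.9 μT

For a finite straight segment, B = (μ₀I/4πd)(sinθ₁ + sinθ₂), where θ₁, θ₂ are the angles from the perpendicular to each end.
The perpendicular from the point meets the wire at its midpoint, so each end is L/2 = 0.03825 m away along the wire.
sinθ₁ = 0.03825/√(0.03825²+0.0301²) = 0.7859; sinθ₂ = 0.03825/√(0.03825²+0.0301²) = 0.7859.
B = (4π×10⁻⁷ × 2.08) / (4π × 0.0301) × (0.7859 + 0.7859) = 1.09×10⁻⁵ T.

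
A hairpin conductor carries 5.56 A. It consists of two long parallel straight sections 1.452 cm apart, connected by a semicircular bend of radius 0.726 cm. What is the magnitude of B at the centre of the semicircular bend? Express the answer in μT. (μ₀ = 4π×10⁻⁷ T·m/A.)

B ≈ 394 μT

The semicircular arc contributes B_arc = μ₀I·π/(4πR) = μ₀I/(4R) = 2.41×10⁻⁴ T.
Each semi-infinite lead is at perpendicular distance R = 0.00726 m from the centre, with the perpendicular foot at its near end, so it contributes μ₀I/(4πR); both point the same way, together 1.53×10⁻⁴ T.
Arc and leads all point the same direction: B = 2.41×10⁻⁴ + 1.53×10⁻⁴ = 3.94×10⁻⁴ T.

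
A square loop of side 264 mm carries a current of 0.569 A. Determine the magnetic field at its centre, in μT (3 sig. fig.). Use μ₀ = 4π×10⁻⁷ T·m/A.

B ≈ 2.44 μT

Each side is a finite straight segment at perpendicular distance d = a/(2 tan(π/4)) = 0.132 m from the centre, with end-angles ±π/4.
One side contributes B₁ = (μ₀I/4πd)·2 sin(π/4) = 6.10×10⁻⁷ T.
All 4 sides add in the same direction: B = 4 × 6.10×10⁻⁷ = 2.44×10⁻⁶ T.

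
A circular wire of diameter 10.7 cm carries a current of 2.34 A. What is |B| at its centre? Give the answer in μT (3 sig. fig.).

B ≈ 27.5 μT

At the centre of a circular loop the Biot–Savart law gives B = μ₀I/(2R) (so R = 0.0535 m).
B = (4π×10⁻⁷ × 2.34) / (2 × 0.0535) = 2.75×10⁻⁵ T.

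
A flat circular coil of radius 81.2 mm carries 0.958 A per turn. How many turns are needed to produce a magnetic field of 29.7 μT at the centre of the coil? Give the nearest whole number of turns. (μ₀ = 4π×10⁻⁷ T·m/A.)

For an N-turn coil, B = Nμ₀I/(2R). A single turn gives B₁ = 7.41×10⁻⁶ T with R = 0.0812 m.
N = B/B₁ = 2.97×10⁻⁵ / 7.41×10⁻⁶ = 4.01.

N = 4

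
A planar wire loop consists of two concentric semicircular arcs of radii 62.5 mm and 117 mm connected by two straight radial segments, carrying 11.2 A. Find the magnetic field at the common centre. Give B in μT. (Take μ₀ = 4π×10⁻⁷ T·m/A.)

The radial connectors point toward the centre, so dl × r̂ = 0 and they contribute nothing.
Each semicircle gives μ₀I/(4R): inner arc 5.63×10⁻⁵ T, outer arc 3.01×10⁻⁵ T.
The two arcs carry current in opposite angular senses, so their fields oppose: B = |5.63×10⁻⁵ − 3.01×10⁻⁵| = 2.62×10⁻⁵ T.

B ≈ 26.2 μT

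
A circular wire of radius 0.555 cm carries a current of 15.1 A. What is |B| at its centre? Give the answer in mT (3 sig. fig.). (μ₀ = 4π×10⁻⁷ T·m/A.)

At the centre of a circular loop the Biot–Savart law gives B = μ₀I/(2R).
B = (4π×10⁻⁷ × 15.1) / (2 × 0.00555) = 1.71×10⁻³ T.

B ≈ 1.71 mT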